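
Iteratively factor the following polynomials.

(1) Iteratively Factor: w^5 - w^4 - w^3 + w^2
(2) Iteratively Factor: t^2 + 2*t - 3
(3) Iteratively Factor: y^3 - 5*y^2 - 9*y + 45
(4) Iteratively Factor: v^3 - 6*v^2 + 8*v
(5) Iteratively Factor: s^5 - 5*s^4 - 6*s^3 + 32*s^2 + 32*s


(1) = (w - 1)*(w^4 - w^2) = w*(w - 1)*(w^3 - w) = w*(w - 1)^2*(w^2 + w) = w^2*(w - 1)^2*(w + 1)
(2) = (t - 1)*(t + 3)
(3) = (y - 5)*(y^2 - 9) = (y - 5)*(y + 3)*(y - 3)
(4) = (v)*(v^2 - 6*v + 8) = v*(v - 2)*(v - 4)
(5) = (s + 1)*(s^4 - 6*s^3 + 32*s) = (s + 1)*(s + 2)*(s^3 - 8*s^2 + 16*s) = (s - 4)*(s + 1)*(s + 2)*(s^2 - 4*s) = (s - 4)^2*(s + 1)*(s + 2)*(s)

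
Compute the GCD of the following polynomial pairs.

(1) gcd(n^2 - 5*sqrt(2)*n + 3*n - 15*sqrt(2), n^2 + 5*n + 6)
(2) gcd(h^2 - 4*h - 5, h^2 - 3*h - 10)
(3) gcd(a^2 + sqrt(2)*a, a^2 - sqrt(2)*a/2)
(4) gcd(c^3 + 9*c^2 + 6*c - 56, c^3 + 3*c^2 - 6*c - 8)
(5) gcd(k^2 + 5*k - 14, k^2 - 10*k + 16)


(1) = gcd((n + 3)*(n - 5*sqrt(2)), (n + 2)*(n + 3)) = n + 3
(2) = gcd((h - 5)*(h + 1), (h - 5)*(h + 2)) = h - 5
(3) = a
(4) = gcd((c - 2)*(c + 4)*(c + 7), (c - 2)*(c + 1)*(c + 4)) = c^2 + 2*c - 8
(5) = gcd((k - 2)*(k + 7), (k - 8)*(k - 2)) = k - 2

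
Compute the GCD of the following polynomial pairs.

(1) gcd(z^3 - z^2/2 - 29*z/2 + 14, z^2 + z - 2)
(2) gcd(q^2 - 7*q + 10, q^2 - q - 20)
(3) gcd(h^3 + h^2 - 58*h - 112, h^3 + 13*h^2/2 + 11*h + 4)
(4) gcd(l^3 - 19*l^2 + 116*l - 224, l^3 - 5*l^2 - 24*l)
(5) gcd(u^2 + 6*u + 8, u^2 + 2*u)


(1) = z - 1
(2) = q - 5
(3) = h + 2
(4) = l - 8
(5) = gcd((u + 2)*(u + 4), u*(u + 2)) = u + 2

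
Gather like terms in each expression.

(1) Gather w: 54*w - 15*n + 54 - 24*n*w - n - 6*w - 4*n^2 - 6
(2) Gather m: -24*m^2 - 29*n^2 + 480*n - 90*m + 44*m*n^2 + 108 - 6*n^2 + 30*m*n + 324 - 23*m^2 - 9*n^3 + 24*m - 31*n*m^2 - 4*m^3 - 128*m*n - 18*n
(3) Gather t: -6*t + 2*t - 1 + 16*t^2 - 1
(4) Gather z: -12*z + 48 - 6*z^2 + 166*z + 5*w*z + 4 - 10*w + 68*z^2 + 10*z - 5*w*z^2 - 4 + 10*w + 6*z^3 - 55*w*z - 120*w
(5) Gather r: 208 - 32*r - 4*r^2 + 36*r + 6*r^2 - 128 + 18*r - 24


(1) = -4*n^2 - 16*n + w*(48 - 24*n) + 48
(2) = -4*m^3 + m^2*(-31*n - 47) + m*(44*n^2 - 98*n - 66) - 9*n^3 - 35*n^2 + 462*n + 432
(3) = 16*t^2 - 4*t - 2
(4) = -120*w + 6*z^3 + z^2*(62 - 5*w) + z*(164 - 50*w) + 48
(5) = 2*r^2 + 22*r + 56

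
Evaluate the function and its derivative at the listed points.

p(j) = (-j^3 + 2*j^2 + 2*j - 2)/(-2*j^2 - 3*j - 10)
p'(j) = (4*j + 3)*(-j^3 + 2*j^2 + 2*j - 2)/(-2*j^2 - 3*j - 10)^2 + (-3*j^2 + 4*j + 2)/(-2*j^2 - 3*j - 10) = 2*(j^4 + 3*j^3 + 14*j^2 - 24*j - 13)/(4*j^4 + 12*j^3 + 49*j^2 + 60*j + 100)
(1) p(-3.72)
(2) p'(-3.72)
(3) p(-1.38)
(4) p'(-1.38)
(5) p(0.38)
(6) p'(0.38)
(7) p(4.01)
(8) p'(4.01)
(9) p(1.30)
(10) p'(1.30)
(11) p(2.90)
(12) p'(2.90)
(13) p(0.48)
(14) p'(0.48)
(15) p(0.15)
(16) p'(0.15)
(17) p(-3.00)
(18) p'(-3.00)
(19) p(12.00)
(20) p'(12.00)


(1) = -2.63
(2) = 0.87
(3) = -0.17
(4) = 0.91
(5) = 0.09
(6) = -0.30
(7) = 0.49
(8) = 0.39
(9) = -0.10
(10) = -0.07
(11) = 0.11
(12) = 0.28
(13) = 0.06
(14) = -0.30
(15) = 0.16
(16) = -0.30
(17) = -1.95
(18) = 1.02
(19) = 4.25
(20) = 0.50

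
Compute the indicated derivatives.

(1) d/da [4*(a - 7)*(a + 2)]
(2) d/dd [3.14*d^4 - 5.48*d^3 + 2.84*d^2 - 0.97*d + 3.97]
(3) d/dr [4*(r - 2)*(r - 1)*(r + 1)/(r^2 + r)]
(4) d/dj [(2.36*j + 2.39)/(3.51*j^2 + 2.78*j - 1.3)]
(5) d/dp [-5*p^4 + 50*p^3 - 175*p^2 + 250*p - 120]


(1) = 8*a - 20
(2) = 12.56*d^3 - 16.44*d^2 + 5.68*d - 0.97
(3) = 4 - 8/r^2
(4) = (8.2836*j^2 + 6.5608*j - (2.36*j + 2.39)*(7.02*j + 2.78) - 3.068)/(3.51*j^2 + 2.78*j - 1.3)^2
(5) = -20*p^3 + 150*p^2 - 350*p + 250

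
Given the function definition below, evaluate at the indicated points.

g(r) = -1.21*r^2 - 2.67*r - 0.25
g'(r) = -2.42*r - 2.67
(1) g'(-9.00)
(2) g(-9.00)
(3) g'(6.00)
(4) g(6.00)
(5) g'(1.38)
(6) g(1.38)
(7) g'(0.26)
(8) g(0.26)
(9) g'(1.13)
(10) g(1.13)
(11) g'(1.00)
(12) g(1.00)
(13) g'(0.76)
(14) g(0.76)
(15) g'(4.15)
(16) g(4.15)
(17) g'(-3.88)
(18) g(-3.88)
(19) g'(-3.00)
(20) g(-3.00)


(1) = 19.11
(2) = -74.23
(3) = -17.19
(4) = -59.83
(5) = -6.01
(6) = -6.24
(7) = -3.30
(8) = -1.03
(9) = -5.40
(10) = -4.81
(11) = -5.09
(12) = -4.13
(13) = -4.51
(14) = -2.98
(15) = -12.71
(16) = -32.17
(17) = 6.72
(18) = -8.11
(19) = 4.59
(20) = -3.13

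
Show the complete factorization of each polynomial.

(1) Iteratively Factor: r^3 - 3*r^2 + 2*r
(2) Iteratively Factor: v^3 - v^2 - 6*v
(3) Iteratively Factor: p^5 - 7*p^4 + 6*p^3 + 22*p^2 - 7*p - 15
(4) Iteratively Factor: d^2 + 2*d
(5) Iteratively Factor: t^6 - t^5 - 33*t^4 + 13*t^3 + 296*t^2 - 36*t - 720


(1) = (r - 1)*(r^2 - 2*r) = (r - 2)*(r - 1)*(r)
(2) = (v - 3)*(v^2 + 2*v) = v*(v - 3)*(v + 2)
(3) = (p + 1)*(p^4 - 8*p^3 + 14*p^2 + 8*p - 15) = (p - 3)*(p + 1)*(p^3 - 5*p^2 - p + 5) = (p - 3)*(p + 1)^2*(p^2 - 6*p + 5) = (p - 5)*(p - 3)*(p + 1)^2*(p - 1)
(4) = (d)*(d + 2)
(5) = (t + 3)*(t^5 - 4*t^4 - 21*t^3 + 76*t^2 + 68*t - 240) = (t - 2)*(t + 3)*(t^4 - 2*t^3 - 25*t^2 + 26*t + 120) = (t - 2)*(t + 3)*(t + 4)*(t^3 - 6*t^2 - t + 30) = (t - 2)*(t + 2)*(t + 3)*(t + 4)*(t^2 - 8*t + 15) = (t - 3)*(t - 2)*(t + 2)*(t + 3)*(t + 4)*(t - 5)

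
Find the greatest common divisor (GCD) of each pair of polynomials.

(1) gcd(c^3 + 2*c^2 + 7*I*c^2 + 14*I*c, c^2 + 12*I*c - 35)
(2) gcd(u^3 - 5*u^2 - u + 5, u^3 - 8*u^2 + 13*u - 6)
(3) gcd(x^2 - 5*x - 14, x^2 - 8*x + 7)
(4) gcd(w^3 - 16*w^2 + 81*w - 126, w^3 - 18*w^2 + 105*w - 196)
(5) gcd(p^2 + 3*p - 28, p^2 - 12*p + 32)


(1) = gcd(c*(c + 2)*(c + 7*I), (c + 5*I)*(c + 7*I)) = c + 7*I
(2) = gcd((u - 5)*(u - 1)*(u + 1), (u - 6)*(u - 1)^2) = u - 1
(3) = gcd((x - 7)*(x + 2), (x - 7)*(x - 1)) = x - 7
(4) = gcd((w - 7)*(w - 6)*(w - 3), (w - 7)^2*(w - 4)) = w - 7
(5) = p - 4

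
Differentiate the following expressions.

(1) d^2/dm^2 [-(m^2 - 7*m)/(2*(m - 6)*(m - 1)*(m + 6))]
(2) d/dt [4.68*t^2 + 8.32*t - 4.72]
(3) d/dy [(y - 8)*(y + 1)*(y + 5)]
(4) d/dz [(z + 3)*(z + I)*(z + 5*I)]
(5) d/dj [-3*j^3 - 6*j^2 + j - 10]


(1) = (-m^6 + 21*m^5 - 129*m^4 + 547*m^3 - 1620*m^2 + 756*m + 7776)/(m^9 - 3*m^8 - 105*m^7 + 323*m^6 + 3564*m^5 - 11556*m^4 - 34992*m^3 + 136080*m^2 - 139968*m + 46656)
(2) = 9.36*t + 8.32
(3) = 3*y^2 - 4*y - 43
(4) = 3*z^2 + z*(6 + 12*I) - 5 + 18*I
(5) = -9*j^2 - 12*j + 1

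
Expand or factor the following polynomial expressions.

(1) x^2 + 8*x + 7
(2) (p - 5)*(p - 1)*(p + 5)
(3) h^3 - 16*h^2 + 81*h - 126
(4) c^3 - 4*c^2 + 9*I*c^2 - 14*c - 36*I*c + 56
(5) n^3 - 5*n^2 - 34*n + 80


(1) = (x + 1)*(x + 7)
(2) = p^3 - p^2 - 25*p + 25
(3) = (h - 7)*(h - 6)*(h - 3)
(4) = (c - 4)*(c + 2*I)*(c + 7*I)
(5) = (n - 8)*(n - 2)*(n + 5)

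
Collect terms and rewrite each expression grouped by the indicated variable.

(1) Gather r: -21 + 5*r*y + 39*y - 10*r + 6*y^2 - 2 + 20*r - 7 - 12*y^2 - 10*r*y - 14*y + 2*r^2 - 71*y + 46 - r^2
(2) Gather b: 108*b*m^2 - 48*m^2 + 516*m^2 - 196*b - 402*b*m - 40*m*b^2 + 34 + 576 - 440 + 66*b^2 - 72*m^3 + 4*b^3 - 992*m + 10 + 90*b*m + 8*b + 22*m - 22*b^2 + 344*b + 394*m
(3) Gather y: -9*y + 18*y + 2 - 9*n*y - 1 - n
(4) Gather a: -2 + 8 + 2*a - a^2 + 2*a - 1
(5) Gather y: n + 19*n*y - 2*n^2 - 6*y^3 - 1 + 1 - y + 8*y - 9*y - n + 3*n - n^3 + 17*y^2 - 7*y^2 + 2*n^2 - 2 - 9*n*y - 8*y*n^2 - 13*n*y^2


(1) = r^2 + r*(10 - 5*y) - 6*y^2 - 46*y + 16
(2) = 4*b^3 + b^2*(44 - 40*m) + b*(108*m^2 - 312*m + 156) - 72*m^3 + 468*m^2 - 576*m + 180
(3) = -n + y*(9 - 9*n) + 1
(4) = -a^2 + 4*a + 5
(5) = -n^3 + 3*n - 6*y^3 + y^2*(10 - 13*n) + y*(-8*n^2 + 10*n - 2) - 2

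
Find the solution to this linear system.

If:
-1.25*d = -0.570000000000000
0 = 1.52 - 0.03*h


Then:
d = 0.46
h = 50.67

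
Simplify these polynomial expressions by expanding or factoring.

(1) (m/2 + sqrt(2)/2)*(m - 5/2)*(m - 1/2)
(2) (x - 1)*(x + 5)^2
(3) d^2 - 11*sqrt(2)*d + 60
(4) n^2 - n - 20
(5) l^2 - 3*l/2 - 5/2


(1) = m^3/2 - 3*m^2/2 + sqrt(2)*m^2/2 - 3*sqrt(2)*m/2 + 5*m/8 + 5*sqrt(2)/8
(2) = x^3 + 9*x^2 + 15*x - 25
(3) = (d - 6*sqrt(2))*(d - 5*sqrt(2))
(4) = (n - 5)*(n + 4)
(5) = (l - 5/2)*(l + 1)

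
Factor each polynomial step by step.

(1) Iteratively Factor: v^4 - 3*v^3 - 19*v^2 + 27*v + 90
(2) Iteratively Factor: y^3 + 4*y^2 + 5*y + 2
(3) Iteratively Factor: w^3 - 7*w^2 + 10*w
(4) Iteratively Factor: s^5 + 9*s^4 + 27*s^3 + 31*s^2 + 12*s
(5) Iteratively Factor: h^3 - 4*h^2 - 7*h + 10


(1) = (v - 5)*(v^3 + 2*v^2 - 9*v - 18) = (v - 5)*(v - 3)*(v^2 + 5*v + 6) = (v - 5)*(v - 3)*(v + 3)*(v + 2)
(2) = (y + 2)*(y^2 + 2*y + 1) = (y + 1)*(y + 2)*(y + 1)
(3) = (w - 5)*(w^2 - 2*w) = (w - 5)*(w - 2)*(w)
(4) = (s + 1)*(s^4 + 8*s^3 + 19*s^2 + 12*s) = s*(s + 1)*(s^3 + 8*s^2 + 19*s + 12) = s*(s + 1)^2*(s^2 + 7*s + 12) = s*(s + 1)^2*(s + 3)*(s + 4)
(5) = (h + 2)*(h^2 - 6*h + 5) = (h - 1)*(h + 2)*(h - 5)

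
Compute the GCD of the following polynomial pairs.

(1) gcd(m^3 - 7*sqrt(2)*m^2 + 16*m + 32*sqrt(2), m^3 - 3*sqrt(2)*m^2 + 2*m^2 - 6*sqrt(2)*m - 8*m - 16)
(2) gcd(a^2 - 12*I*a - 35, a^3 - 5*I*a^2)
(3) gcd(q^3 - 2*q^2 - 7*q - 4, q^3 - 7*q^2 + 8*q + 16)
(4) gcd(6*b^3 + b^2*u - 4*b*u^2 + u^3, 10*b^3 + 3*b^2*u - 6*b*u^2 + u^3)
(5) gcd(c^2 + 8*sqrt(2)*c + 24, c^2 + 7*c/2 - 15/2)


(1) = gcd((m - 4*sqrt(2))^2*(m + sqrt(2)), (m + 2)*(m - 4*sqrt(2))*(m + sqrt(2))) = m^2 - 3*sqrt(2)*m - 8
(2) = a - 5*I
(3) = gcd((q - 4)*(q + 1)^2, (q - 4)^2*(q + 1)) = q^2 - 3*q - 4
(4) = gcd((-3*b + u)*(-2*b + u)*(b + u), (-5*b + u)*(-2*b + u)*(b + u)) = -2*b^2 - b*u + u^2
(5) = gcd((c + 2*sqrt(2))*(c + 6*sqrt(2)), (c - 3/2)*(c + 5)) = 1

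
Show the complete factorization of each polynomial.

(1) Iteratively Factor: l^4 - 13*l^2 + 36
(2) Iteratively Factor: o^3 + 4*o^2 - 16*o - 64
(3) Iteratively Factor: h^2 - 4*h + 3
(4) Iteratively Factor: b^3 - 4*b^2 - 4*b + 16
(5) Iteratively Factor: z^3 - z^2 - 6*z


(1) = (l - 3)*(l^3 + 3*l^2 - 4*l - 12) = (l - 3)*(l - 2)*(l^2 + 5*l + 6) = (l - 3)*(l - 2)*(l + 3)*(l + 2)
(2) = (o - 4)*(o^2 + 8*o + 16) = (o - 4)*(o + 4)*(o + 4)
(3) = (h - 3)*(h - 1)
(4) = (b - 4)*(b^2 - 4) = (b - 4)*(b + 2)*(b - 2)
(5) = (z)*(z^2 - z - 6) = z*(z + 2)*(z - 3)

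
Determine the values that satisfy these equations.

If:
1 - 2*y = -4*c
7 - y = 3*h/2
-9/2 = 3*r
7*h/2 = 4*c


Then:
c = 7/4
h = 2
r = -3/2
y = 4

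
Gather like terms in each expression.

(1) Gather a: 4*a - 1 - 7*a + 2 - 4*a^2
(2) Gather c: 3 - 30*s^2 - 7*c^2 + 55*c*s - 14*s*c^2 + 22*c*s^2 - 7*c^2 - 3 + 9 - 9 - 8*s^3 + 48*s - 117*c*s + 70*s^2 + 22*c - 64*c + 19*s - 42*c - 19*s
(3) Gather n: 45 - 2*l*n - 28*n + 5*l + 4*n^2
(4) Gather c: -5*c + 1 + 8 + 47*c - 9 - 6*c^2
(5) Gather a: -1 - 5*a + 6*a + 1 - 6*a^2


(1) = -4*a^2 - 3*a + 1
(2) = c^2*(-14*s - 14) + c*(22*s^2 - 62*s - 84) - 8*s^3 + 40*s^2 + 48*s
(3) = 5*l + 4*n^2 + n*(-2*l - 28) + 45
(4) = -6*c^2 + 42*c
(5) = -6*a^2 + a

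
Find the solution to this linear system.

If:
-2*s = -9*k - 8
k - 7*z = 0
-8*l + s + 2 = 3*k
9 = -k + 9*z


Then:
k = 63/2
l = 213/32
s = 583/4
z = 9/2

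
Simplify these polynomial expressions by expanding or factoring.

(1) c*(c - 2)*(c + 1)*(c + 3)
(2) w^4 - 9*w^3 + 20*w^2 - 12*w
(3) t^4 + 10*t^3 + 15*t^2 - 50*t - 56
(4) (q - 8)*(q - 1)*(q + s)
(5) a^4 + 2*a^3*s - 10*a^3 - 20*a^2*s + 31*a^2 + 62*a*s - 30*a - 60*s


(1) = c^4 + 2*c^3 - 5*c^2 - 6*c
(2) = w*(w - 6)*(w - 2)*(w - 1)
(3) = (t - 2)*(t + 1)*(t + 4)*(t + 7)
(4) = q^3 + q^2*s - 9*q^2 - 9*q*s + 8*q + 8*s
(5) = (a - 5)*(a - 3)*(a - 2)*(a + 2*s)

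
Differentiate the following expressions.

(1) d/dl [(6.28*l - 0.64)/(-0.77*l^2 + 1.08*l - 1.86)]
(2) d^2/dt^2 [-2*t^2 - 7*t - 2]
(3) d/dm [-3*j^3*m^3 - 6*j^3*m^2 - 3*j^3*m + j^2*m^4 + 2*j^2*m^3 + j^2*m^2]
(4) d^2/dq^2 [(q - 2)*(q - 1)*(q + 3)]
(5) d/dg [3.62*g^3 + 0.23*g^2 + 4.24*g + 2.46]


(1) = (4.8356*l^2 - 0.9856*l - 10.9896)/(0.5929*l^4 - 1.6632*l^3 + 4.0308*l^2 - 4.0176*l + 3.4596)
(2) = -4
(3) = j^2*(-9*j*m^2 - 12*j*m - 3*j + 4*m^3 + 6*m^2 + 2*m)
(4) = 6*q
(5) = 10.86*g^2 + 0.46*g + 4.24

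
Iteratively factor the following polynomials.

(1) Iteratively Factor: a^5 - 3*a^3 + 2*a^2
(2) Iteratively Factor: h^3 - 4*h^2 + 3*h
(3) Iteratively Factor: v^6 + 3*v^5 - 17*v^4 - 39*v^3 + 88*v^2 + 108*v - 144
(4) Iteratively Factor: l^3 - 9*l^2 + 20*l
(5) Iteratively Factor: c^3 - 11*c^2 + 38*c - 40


(1) = (a - 1)*(a^4 + a^3 - 2*a^2) = (a - 1)^2*(a^3 + 2*a^2) = (a - 1)^2*(a + 2)*(a^2) = a*(a - 1)^2*(a + 2)*(a)
(2) = (h - 3)*(h^2 - h) = (h - 3)*(h - 1)*(h)
(3) = (v + 3)*(v^5 - 17*v^3 + 12*v^2 + 52*v - 48) = (v + 3)*(v + 4)*(v^4 - 4*v^3 - v^2 + 16*v - 12) = (v - 2)*(v + 3)*(v + 4)*(v^3 - 2*v^2 - 5*v + 6) = (v - 2)*(v + 2)*(v + 3)*(v + 4)*(v^2 - 4*v + 3) = (v - 3)*(v - 2)*(v + 2)*(v + 3)*(v + 4)*(v - 1)
(4) = (l - 4)*(l^2 - 5*l) = l*(l - 4)*(l - 5)
(5) = (c - 4)*(c^2 - 7*c + 10) = (c - 4)*(c - 2)*(c - 5)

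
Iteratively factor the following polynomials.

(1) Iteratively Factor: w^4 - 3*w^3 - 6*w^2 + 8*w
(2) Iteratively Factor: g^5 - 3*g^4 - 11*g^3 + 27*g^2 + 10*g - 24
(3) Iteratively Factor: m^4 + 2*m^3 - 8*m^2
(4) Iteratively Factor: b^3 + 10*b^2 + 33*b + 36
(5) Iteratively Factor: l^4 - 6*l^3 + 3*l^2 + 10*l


(1) = (w - 4)*(w^3 + w^2 - 2*w) = (w - 4)*(w - 1)*(w^2 + 2*w) = w*(w - 4)*(w - 1)*(w + 2)
(2) = (g + 1)*(g^4 - 4*g^3 - 7*g^2 + 34*g - 24) = (g - 1)*(g + 1)*(g^3 - 3*g^2 - 10*g + 24) = (g - 1)*(g + 1)*(g + 3)*(g^2 - 6*g + 8) = (g - 2)*(g - 1)*(g + 1)*(g + 3)*(g - 4)
(3) = (m - 2)*(m^3 + 4*m^2) = m*(m - 2)*(m^2 + 4*m) = m*(m - 2)*(m + 4)*(m)
(4) = (b + 4)*(b^2 + 6*b + 9) = (b + 3)*(b + 4)*(b + 3)
(5) = (l + 1)*(l^3 - 7*l^2 + 10*l) = (l - 2)*(l + 1)*(l^2 - 5*l) = l*(l - 2)*(l + 1)*(l - 5)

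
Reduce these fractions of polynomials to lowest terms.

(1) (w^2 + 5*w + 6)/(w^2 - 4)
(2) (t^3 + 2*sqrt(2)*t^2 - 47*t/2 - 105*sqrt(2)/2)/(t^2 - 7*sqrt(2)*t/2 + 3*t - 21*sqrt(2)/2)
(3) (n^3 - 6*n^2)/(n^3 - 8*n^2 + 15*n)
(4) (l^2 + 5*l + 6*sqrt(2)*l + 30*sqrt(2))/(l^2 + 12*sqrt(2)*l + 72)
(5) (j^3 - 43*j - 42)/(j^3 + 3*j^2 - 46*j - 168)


(1) = (w + 3)/(w - 2)
(2) = (4*t^2 + 22*sqrt(2)*t + 60)/(4*t + 12)
(3) = (n^2 - 6*n)/(n^2 - 8*n + 15)
(4) = (l + 5)/(l + 6*sqrt(2))
(5) = (j + 1)/(j + 4)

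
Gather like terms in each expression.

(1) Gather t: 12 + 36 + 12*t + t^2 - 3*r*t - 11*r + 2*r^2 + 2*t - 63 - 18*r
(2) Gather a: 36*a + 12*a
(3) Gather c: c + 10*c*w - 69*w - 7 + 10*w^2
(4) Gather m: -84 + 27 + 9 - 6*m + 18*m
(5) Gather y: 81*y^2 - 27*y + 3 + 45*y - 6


(1) = 2*r^2 - 29*r + t^2 + t*(14 - 3*r) - 15
(2) = 48*a
(3) = c*(10*w + 1) + 10*w^2 - 69*w - 7
(4) = 12*m - 48
(5) = 81*y^2 + 18*y - 3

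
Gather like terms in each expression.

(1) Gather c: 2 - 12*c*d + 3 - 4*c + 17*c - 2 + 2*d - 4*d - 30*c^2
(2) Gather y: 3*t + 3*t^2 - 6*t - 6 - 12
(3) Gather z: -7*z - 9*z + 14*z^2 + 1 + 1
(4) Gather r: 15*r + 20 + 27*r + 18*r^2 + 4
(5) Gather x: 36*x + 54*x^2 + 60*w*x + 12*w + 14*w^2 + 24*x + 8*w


(1) = -30*c^2 + c*(13 - 12*d) - 2*d + 3
(2) = 3*t^2 - 3*t - 18
(3) = 14*z^2 - 16*z + 2
(4) = 18*r^2 + 42*r + 24
(5) = 14*w^2 + 20*w + 54*x^2 + x*(60*w + 60)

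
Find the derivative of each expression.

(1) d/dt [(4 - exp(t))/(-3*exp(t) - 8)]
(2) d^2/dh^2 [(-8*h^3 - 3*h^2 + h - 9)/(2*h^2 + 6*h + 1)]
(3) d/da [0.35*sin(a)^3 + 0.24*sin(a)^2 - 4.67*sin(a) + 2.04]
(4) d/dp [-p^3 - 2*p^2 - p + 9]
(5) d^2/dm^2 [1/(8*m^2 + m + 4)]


(1) = 20*exp(t)/(3*exp(t) + 8)^2
(2) = 2*(-232*h^3 - 234*h^2 - 354*h - 315)/(8*h^6 + 72*h^5 + 228*h^4 + 288*h^3 + 114*h^2 + 18*h + 1)
(3) = (1.05*sin(a)^2 + 0.48*sin(a) - 4.67)*cos(a)
(4) = -3*p^2 - 4*p - 1
(5) = 2*(-64*m^2 - 8*m + (16*m + 1)^2 - 32)/(8*m^2 + m + 4)^3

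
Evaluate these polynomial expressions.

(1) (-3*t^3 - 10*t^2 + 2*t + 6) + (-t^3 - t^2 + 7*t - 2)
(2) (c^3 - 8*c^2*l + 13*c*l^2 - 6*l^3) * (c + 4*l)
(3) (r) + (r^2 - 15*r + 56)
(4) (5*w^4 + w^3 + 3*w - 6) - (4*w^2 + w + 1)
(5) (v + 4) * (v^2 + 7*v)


(1) = -4*t^3 - 11*t^2 + 9*t + 4
(2) = c^4 - 4*c^3*l - 19*c^2*l^2 + 46*c*l^3 - 24*l^4
(3) = r^2 - 14*r + 56
(4) = 5*w^4 + w^3 - 4*w^2 + 2*w - 7
(5) = v^3 + 11*v^2 + 28*v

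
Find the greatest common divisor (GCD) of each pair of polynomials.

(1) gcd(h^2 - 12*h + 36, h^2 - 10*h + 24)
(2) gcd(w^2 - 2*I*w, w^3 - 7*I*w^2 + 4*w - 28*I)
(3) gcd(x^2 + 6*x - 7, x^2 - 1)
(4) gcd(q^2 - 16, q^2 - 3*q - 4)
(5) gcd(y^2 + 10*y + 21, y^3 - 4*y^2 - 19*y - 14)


(1) = gcd((h - 6)^2, (h - 6)*(h - 4)) = h - 6
(2) = gcd(w*(w - 2*I), (w - 7*I)*(w - 2*I)*(w + 2*I)) = w - 2*I
(3) = x - 1
(4) = gcd((q - 4)*(q + 4), (q - 4)*(q + 1)) = q - 4
(5) = 1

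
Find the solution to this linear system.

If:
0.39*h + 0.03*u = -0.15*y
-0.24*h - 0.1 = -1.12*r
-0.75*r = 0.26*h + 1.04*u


Then:
h = 0.00511205627351546 - 0.396968209826054*y
r = 0.0903811549157533 - 0.0850646163912972*y
u = 0.160586727738699*y - 0.066456731555701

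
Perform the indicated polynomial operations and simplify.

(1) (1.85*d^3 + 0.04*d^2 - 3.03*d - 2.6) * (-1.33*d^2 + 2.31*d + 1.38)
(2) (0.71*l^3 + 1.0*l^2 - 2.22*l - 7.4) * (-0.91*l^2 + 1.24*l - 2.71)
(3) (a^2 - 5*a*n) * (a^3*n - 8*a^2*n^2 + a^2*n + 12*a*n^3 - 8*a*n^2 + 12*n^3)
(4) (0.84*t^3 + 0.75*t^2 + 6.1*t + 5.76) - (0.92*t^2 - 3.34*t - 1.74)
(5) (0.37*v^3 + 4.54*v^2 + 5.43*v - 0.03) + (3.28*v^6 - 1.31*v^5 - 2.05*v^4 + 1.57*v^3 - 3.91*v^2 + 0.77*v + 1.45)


(1) = -2.4605*d^5 + 4.2203*d^4 + 6.6753*d^3 - 3.4861*d^2 - 10.1874*d - 3.588
(2) = -0.6461*l^5 - 0.0296*l^4 + 1.3361*l^3 + 1.2712*l^2 - 3.1598*l + 20.054
(3) = a^5*n - 13*a^4*n^2 + a^4*n + 52*a^3*n^3 - 13*a^3*n^2 - 60*a^2*n^4 + 52*a^2*n^3 - 60*a*n^4
(4) = 0.84*t^3 - 0.17*t^2 + 9.44*t + 7.5
(5) = 3.28*v^6 - 1.31*v^5 - 2.05*v^4 + 1.94*v^3 + 0.63*v^2 + 6.2*v + 1.42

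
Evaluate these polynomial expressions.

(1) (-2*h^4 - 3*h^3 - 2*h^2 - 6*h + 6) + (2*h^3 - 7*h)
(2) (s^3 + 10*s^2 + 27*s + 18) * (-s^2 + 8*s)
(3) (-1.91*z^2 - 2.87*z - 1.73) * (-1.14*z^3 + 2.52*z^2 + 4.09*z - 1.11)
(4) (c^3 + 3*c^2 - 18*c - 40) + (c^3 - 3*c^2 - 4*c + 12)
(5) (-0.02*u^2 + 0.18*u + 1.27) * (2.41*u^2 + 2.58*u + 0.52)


(1) = -2*h^4 - h^3 - 2*h^2 - 13*h + 6
(2) = -s^5 - 2*s^4 + 53*s^3 + 198*s^2 + 144*s
(3) = 2.1774*z^5 - 1.5414*z^4 - 13.0721*z^3 - 13.9778*z^2 - 3.89*z + 1.9203
(4) = 2*c^3 - 22*c - 28
(5) = -0.0482*u^4 + 0.3822*u^3 + 3.5147*u^2 + 3.3702*u + 0.6604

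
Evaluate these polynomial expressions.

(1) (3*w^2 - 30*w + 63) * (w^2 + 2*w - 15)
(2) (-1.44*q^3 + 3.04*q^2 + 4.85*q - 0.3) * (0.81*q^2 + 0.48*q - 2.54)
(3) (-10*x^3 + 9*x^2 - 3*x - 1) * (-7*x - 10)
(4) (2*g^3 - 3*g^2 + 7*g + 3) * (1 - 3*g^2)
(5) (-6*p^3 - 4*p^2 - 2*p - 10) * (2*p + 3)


(1) = 3*w^4 - 24*w^3 - 42*w^2 + 576*w - 945
(2) = -1.1664*q^5 + 1.7712*q^4 + 9.0453*q^3 - 5.6366*q^2 - 12.463*q + 0.762
(3) = 70*x^4 + 37*x^3 - 69*x^2 + 37*x + 10
(4) = -6*g^5 + 9*g^4 - 19*g^3 - 12*g^2 + 7*g + 3
(5) = -12*p^4 - 26*p^3 - 16*p^2 - 26*p - 30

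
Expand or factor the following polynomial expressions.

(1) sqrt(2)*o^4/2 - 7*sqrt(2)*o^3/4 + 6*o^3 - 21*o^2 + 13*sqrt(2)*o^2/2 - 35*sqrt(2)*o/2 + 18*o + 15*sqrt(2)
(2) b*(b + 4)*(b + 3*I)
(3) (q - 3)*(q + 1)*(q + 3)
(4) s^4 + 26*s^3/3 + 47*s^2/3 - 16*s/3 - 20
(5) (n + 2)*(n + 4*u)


(1) = (o - 2)*(o - 3/2)*(o + 5*sqrt(2))*(sqrt(2)*o/2 + 1)
(2) = b^3 + 4*b^2 + 3*I*b^2 + 12*I*b
(3) = q^3 + q^2 - 9*q - 9
(4) = (s - 1)*(s + 5/3)*(s + 2)*(s + 6)
(5) = n^2 + 4*n*u + 2*n + 8*u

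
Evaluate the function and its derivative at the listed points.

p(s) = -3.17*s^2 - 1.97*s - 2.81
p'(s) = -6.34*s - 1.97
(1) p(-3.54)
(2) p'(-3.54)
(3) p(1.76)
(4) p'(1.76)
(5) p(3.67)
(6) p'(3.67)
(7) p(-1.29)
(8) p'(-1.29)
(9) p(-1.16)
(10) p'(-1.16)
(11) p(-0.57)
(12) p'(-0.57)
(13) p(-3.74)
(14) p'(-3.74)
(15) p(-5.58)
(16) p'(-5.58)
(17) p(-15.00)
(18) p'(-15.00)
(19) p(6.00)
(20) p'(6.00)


(1) = -35.56
(2) = 20.47
(3) = -16.10
(4) = -13.13
(5) = -52.74
(6) = -25.24
(7) = -5.54
(8) = 6.21
(9) = -4.79
(10) = 5.38
(11) = -2.72
(12) = 1.64
(13) = -39.78
(14) = 21.74
(15) = -90.52
(16) = 33.41
(17) = -686.51
(18) = 93.13
(19) = -128.75
(20) = -40.01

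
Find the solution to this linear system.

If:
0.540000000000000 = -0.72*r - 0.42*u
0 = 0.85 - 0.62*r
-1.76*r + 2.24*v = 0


Then:
r = 1.37
u = -3.64
v = 1.08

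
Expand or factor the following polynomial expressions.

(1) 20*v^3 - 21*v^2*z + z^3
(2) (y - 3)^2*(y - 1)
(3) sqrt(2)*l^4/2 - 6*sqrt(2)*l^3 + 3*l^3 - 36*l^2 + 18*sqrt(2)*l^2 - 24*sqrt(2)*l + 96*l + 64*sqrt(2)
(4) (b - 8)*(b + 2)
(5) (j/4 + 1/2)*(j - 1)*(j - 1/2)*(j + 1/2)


(1) = (-4*v + z)*(-v + z)*(5*v + z)
(2) = y^3 - 7*y^2 + 15*y - 9
(3) = (l - 8)*(l - 4)*(l + 2*sqrt(2))*(sqrt(2)*l/2 + 1)
(4) = b^2 - 6*b - 16
(5) = j^4/4 + j^3/4 - 9*j^2/16 - j/16 + 1/8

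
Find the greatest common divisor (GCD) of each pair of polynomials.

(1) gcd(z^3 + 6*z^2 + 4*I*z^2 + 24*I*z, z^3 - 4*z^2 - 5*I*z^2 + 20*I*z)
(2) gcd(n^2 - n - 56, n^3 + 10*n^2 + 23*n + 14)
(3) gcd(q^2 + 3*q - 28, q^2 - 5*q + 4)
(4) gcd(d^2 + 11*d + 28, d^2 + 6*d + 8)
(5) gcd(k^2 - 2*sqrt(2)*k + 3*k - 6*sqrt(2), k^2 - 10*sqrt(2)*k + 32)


(1) = z
(2) = gcd((n - 8)*(n + 7), (n + 1)*(n + 2)*(n + 7)) = n + 7
(3) = gcd((q - 4)*(q + 7), (q - 4)*(q - 1)) = q - 4
(4) = gcd((d + 4)*(d + 7), (d + 2)*(d + 4)) = d + 4
(5) = gcd((k + 3)*(k - 2*sqrt(2)), (k - 8*sqrt(2))*(k - 2*sqrt(2))) = k - 2*sqrt(2)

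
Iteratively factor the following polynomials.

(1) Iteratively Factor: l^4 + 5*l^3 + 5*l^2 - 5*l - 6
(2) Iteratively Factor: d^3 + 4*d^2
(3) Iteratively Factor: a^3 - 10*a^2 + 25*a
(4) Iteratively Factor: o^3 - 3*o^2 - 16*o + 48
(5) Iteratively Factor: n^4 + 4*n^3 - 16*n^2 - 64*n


(1) = (l + 1)*(l^3 + 4*l^2 + l - 6) = (l + 1)*(l + 2)*(l^2 + 2*l - 3) = (l + 1)*(l + 2)*(l + 3)*(l - 1)
(2) = (d)*(d^2 + 4*d) = d^2*(d + 4)
(3) = (a)*(a^2 - 10*a + 25) = a*(a - 5)*(a - 5)
(4) = (o - 4)*(o^2 + o - 12) = (o - 4)*(o + 4)*(o - 3)
(5) = (n)*(n^3 + 4*n^2 - 16*n - 64) = n*(n - 4)*(n^2 + 8*n + 16) = n*(n - 4)*(n + 4)*(n + 4)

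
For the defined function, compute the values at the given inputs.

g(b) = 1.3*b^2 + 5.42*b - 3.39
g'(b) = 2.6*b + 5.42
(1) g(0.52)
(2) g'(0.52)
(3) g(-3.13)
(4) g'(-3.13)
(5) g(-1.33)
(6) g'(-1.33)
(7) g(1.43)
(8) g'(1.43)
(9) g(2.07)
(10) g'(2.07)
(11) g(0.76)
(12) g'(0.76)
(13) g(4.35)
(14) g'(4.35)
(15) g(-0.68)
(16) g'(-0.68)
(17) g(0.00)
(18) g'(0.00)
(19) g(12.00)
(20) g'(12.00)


(1) = -0.22
(2) = 6.77
(3) = -7.62
(4) = -2.72
(5) = -8.30
(6) = 1.96
(7) = 7.02
(8) = 9.14
(9) = 13.40
(10) = 10.80
(11) = 1.48
(12) = 7.40
(13) = 44.79
(14) = 16.73
(15) = -6.47
(16) = 3.65
(17) = -3.39
(18) = 5.42
(19) = 248.85
(20) = 36.62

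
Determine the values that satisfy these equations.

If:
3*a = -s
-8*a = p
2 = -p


Then:
a = 1/4
p = -2
s = -3/4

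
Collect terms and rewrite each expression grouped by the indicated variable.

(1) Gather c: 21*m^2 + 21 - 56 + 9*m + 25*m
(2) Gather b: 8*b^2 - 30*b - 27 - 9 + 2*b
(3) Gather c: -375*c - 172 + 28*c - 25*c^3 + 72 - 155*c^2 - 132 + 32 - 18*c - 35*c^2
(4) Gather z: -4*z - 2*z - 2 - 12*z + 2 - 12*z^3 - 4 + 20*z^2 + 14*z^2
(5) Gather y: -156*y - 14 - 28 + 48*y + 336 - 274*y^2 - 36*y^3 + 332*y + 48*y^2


(1) = 21*m^2 + 34*m - 35
(2) = 8*b^2 - 28*b - 36
(3) = -25*c^3 - 190*c^2 - 365*c - 200
(4) = -12*z^3 + 34*z^2 - 18*z - 4
(5) = -36*y^3 - 226*y^2 + 224*y + 294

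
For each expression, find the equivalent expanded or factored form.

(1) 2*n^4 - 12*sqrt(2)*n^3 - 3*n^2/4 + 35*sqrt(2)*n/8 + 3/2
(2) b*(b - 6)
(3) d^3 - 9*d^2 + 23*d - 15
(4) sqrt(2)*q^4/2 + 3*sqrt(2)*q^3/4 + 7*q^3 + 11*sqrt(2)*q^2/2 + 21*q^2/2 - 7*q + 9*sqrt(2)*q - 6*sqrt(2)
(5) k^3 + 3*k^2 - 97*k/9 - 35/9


(1) = (n - 6*sqrt(2))*(n - sqrt(2)/2)*(sqrt(2)*n + 1/2)^2
(2) = b^2 - 6*b
(3) = (d - 5)*(d - 3)*(d - 1)
(4) = (q - 1/2)*(q + sqrt(2))*(q + 6*sqrt(2))*(sqrt(2)*q/2 + sqrt(2))
(5) = (k - 7/3)*(k + 1/3)*(k + 5)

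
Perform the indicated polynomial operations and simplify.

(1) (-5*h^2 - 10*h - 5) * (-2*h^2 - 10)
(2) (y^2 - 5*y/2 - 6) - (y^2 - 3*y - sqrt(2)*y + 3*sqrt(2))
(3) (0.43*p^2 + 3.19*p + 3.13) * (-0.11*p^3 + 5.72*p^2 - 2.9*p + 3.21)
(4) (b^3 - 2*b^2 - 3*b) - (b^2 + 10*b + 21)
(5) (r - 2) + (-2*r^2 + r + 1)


(1) = 10*h^4 + 20*h^3 + 60*h^2 + 100*h + 50
(2) = y/2 + sqrt(2)*y - 6 - 3*sqrt(2)
(3) = -0.0473*p^5 + 2.1087*p^4 + 16.6555*p^3 + 10.0329*p^2 + 1.1629*p + 10.0473
(4) = b^3 - 3*b^2 - 13*b - 21
(5) = -2*r^2 + 2*r - 1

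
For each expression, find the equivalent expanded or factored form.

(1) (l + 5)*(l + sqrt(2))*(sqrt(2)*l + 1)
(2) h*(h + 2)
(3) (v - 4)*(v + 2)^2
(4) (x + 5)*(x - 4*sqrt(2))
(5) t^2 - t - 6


(1) = sqrt(2)*l^3 + 3*l^2 + 5*sqrt(2)*l^2 + sqrt(2)*l + 15*l + 5*sqrt(2)
(2) = h^2 + 2*h
(3) = v^3 - 12*v - 16
(4) = x^2 - 4*sqrt(2)*x + 5*x - 20*sqrt(2)
(5) = (t - 3)*(t + 2)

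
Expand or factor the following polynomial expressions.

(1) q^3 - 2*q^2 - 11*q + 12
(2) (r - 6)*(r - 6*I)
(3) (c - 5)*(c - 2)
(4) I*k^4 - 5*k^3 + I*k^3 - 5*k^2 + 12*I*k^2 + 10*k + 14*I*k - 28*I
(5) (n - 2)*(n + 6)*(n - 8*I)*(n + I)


(1) = (q - 4)*(q - 1)*(q + 3)
(2) = r^2 - 6*r - 6*I*r + 36*I
(3) = c^2 - 7*c + 10
(4) = (k + 2)*(k - 2*I)*(k + 7*I)*(I*k - I)
(5) = n^4 + 4*n^3 - 7*I*n^3 - 4*n^2 - 28*I*n^2 + 32*n + 84*I*n - 96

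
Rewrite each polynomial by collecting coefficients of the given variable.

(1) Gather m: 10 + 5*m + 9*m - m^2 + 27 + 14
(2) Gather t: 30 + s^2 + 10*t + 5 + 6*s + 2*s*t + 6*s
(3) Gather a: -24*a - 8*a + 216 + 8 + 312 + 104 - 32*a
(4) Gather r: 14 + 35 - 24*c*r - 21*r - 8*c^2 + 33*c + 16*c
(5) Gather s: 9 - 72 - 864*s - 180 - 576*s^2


(1) = -m^2 + 14*m + 51
(2) = s^2 + 12*s + t*(2*s + 10) + 35
(3) = 640 - 64*a
(4) = -8*c^2 + 49*c + r*(-24*c - 21) + 49
(5) = -576*s^2 - 864*s - 243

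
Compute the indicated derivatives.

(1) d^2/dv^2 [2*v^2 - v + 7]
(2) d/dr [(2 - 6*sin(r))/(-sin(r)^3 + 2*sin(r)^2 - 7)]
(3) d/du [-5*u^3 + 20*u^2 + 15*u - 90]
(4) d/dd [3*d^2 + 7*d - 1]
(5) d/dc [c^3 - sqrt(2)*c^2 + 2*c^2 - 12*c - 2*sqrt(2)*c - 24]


(1) = 4
(2) = 2*(-6*sin(r)^3 + 9*sin(r)^2 - 4*sin(r) + 21)*cos(r)/(sin(r)^3 - 2*sin(r)^2 + 7)^2
(3) = -15*u^2 + 40*u + 15
(4) = 6*d + 7
(5) = 3*c^2 - 2*sqrt(2)*c + 4*c - 12 - 2*sqrt(2)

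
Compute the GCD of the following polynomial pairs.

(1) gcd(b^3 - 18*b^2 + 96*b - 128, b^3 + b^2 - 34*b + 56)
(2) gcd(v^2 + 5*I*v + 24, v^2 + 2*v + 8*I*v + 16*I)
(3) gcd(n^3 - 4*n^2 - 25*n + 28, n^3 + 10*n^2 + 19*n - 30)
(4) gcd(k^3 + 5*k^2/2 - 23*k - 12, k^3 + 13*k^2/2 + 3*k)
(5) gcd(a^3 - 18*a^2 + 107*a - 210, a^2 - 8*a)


(1) = b - 2
(2) = v + 8*I
(3) = gcd((n - 7)*(n - 1)*(n + 4), (n - 1)*(n + 5)*(n + 6)) = n - 1
(4) = gcd((k - 4)*(k + 1/2)*(k + 6), k*(k + 1/2)*(k + 6)) = k^2 + 13*k/2 + 3
(5) = 1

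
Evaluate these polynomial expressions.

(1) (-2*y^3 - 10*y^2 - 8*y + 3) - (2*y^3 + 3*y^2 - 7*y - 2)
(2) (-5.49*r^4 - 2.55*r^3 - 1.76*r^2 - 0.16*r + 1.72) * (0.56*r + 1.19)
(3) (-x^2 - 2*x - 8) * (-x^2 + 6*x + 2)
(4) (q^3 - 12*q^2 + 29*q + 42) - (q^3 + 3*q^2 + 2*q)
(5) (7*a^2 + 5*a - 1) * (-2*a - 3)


(1) = -4*y^3 - 13*y^2 - y + 5
(2) = -3.0744*r^5 - 7.9611*r^4 - 4.0201*r^3 - 2.184*r^2 + 0.7728*r + 2.0468
(3) = x^4 - 4*x^3 - 6*x^2 - 52*x - 16
(4) = -15*q^2 + 27*q + 42
(5) = -14*a^3 - 31*a^2 - 13*a + 3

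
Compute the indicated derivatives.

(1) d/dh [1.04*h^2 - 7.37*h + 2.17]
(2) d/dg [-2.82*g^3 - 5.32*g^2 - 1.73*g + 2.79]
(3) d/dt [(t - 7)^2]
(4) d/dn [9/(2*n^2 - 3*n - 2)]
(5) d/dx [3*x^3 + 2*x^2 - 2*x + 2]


(1) = 2.08*h - 7.37
(2) = -8.46*g^2 - 10.64*g - 1.73
(3) = 2*t - 14
(4) = 9*(3 - 4*n)/(-2*n^2 + 3*n + 2)^2
(5) = 9*x^2 + 4*x - 2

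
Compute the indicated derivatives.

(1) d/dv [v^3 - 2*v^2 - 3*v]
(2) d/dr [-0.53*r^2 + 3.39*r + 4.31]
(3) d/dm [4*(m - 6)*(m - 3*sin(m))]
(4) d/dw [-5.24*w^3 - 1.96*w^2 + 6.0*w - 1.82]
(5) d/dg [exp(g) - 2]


(1) = 3*v^2 - 4*v - 3
(2) = 3.39 - 1.06*r
(3) = 4*m + 4*(6 - m)*(3*cos(m) - 1) - 12*sin(m)
(4) = -15.72*w^2 - 3.92*w + 6.0
(5) = exp(g)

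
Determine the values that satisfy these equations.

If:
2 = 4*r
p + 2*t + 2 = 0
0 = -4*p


Then:
p = 0
r = 1/2
t = -1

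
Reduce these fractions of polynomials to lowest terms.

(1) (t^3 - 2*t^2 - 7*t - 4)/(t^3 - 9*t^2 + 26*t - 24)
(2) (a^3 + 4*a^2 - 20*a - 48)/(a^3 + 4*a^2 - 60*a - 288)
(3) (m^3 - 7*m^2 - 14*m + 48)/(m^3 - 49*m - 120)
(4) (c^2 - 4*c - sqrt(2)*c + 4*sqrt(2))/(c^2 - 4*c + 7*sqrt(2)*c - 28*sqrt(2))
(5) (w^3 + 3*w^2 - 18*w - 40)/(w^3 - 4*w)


(1) = (t^2 + 2*t + 1)/(t^2 - 5*t + 6)
(2) = (a^2 - 2*a - 8)/(a^2 - 2*a - 48)
(3) = (m - 2)/(m + 5)
(4) = (c - sqrt(2))/(c + 7*sqrt(2))
(5) = (w^2 + w - 20)/(w^2 - 2*w)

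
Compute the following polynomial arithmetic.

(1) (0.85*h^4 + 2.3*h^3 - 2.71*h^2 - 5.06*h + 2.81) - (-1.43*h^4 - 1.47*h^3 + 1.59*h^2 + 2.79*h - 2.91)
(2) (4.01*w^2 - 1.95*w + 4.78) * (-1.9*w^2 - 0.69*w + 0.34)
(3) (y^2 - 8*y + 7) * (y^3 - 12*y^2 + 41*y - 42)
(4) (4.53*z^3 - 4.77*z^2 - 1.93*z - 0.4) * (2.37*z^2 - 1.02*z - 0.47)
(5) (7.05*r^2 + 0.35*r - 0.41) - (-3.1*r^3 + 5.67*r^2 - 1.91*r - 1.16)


(1) = 2.28*h^4 + 3.77*h^3 - 4.3*h^2 - 7.85*h + 5.72
(2) = -7.619*w^4 + 0.9381*w^3 - 6.3731*w^2 - 3.9612*w + 1.6252
(3) = y^5 - 20*y^4 + 144*y^3 - 454*y^2 + 623*y - 294
(4) = 10.7361*z^5 - 15.9255*z^4 - 1.8378*z^3 + 3.2625*z^2 + 1.3151*z + 0.188
(5) = 3.1*r^3 + 1.38*r^2 + 2.26*r + 0.75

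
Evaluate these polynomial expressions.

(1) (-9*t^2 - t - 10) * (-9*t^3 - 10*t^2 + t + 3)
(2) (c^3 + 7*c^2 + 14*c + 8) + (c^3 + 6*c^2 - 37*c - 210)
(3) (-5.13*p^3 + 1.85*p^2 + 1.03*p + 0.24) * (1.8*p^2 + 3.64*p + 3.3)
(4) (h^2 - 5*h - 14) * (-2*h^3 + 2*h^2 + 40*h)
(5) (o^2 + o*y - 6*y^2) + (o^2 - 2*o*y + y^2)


(1) = 81*t^5 + 99*t^4 + 91*t^3 + 72*t^2 - 13*t - 30
(2) = 2*c^3 + 13*c^2 - 23*c - 202
(3) = -9.234*p^5 - 15.3432*p^4 - 8.341*p^3 + 10.2862*p^2 + 4.2726*p + 0.792
(4) = -2*h^5 + 12*h^4 + 58*h^3 - 228*h^2 - 560*h
(5) = 2*o^2 - o*y - 5*y^2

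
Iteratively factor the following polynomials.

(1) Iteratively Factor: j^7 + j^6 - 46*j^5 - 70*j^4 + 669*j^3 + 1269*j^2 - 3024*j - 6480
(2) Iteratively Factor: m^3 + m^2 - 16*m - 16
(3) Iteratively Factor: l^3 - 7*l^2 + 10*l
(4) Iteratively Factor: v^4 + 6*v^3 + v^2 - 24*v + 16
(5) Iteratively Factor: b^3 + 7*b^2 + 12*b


(1) = (j - 3)*(j^6 + 4*j^5 - 34*j^4 - 172*j^3 + 153*j^2 + 1728*j + 2160) = (j - 4)*(j - 3)*(j^5 + 8*j^4 - 2*j^3 - 180*j^2 - 567*j - 540) = (j - 4)*(j - 3)*(j + 3)*(j^4 + 5*j^3 - 17*j^2 - 129*j - 180) = (j - 5)*(j - 4)*(j - 3)*(j + 3)*(j^3 + 10*j^2 + 33*j + 36) = (j - 5)*(j - 4)*(j - 3)*(j + 3)^2*(j^2 + 7*j + 12) = (j - 5)*(j - 4)*(j - 3)*(j + 3)^3*(j + 4)
(2) = (m + 4)*(m^2 - 3*m - 4) = (m + 1)*(m + 4)*(m - 4)
(3) = (l - 5)*(l^2 - 2*l) = (l - 5)*(l - 2)*(l)
(4) = (v - 1)*(v^3 + 7*v^2 + 8*v - 16) = (v - 1)^2*(v^2 + 8*v + 16) = (v - 1)^2*(v + 4)*(v + 4)
(5) = (b + 4)*(b^2 + 3*b) = b*(b + 4)*(b + 3)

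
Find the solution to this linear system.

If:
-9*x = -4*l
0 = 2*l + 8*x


Then:
l = 0
x = 0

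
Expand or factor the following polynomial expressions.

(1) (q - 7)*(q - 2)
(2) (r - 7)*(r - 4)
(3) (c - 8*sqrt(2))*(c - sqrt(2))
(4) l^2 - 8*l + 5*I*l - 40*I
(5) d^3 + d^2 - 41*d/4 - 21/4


(1) = q^2 - 9*q + 14
(2) = r^2 - 11*r + 28
(3) = c^2 - 9*sqrt(2)*c + 16
(4) = (l - 8)*(l + 5*I)
(5) = (d - 3)*(d + 1/2)*(d + 7/2)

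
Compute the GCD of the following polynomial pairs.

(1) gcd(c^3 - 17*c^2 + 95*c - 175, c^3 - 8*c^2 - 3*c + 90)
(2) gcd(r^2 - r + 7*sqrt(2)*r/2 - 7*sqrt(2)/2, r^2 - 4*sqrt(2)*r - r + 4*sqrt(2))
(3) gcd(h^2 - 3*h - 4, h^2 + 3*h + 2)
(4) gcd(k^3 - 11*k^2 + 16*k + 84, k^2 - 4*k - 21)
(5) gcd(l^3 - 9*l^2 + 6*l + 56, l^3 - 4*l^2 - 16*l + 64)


(1) = c - 5
(2) = r - 1
(3) = h + 1
(4) = k - 7
(5) = l - 4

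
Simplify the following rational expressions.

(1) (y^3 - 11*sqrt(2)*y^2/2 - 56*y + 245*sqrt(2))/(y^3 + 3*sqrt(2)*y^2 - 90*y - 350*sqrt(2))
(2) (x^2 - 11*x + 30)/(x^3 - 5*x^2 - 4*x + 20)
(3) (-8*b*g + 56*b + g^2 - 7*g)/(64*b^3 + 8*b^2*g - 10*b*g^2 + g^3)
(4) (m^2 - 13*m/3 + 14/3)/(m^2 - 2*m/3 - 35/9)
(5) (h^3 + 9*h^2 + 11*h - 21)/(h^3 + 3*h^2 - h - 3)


(1) = (2*y - 7*sqrt(2))/(2*y + 10*sqrt(2))
(2) = (x - 6)/(x^2 - 4)
(3) = (7 - g)/(8*b^2 + 2*b*g - g^2)
(4) = (3*m - 6)/(3*m + 5)
(5) = (h + 7)/(h + 1)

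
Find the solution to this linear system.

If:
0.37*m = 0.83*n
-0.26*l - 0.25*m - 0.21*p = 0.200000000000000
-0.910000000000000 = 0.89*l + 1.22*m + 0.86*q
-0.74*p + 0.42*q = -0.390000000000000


Then:
l = 0.734838323011501*q - 1.60004566340364
m = 0.421344787237079 - 1.24098861268872*q
n = 0.187828399129782 - 0.553211791198585*q
p = 0.567567567567568*q + 0.527027027027027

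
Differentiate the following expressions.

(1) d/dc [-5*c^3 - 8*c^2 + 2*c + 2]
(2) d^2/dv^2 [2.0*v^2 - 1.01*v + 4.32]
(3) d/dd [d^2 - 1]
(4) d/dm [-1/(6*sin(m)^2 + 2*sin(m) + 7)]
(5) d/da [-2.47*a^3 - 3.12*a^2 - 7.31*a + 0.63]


(1) = -15*c^2 - 16*c + 2
(2) = 4.00000000000000
(3) = 2*d
(4) = 2*(6*sin(m) + 1)*cos(m)/(6*sin(m)^2 + 2*sin(m) + 7)^2
(5) = -7.41*a^2 - 6.24*a - 7.31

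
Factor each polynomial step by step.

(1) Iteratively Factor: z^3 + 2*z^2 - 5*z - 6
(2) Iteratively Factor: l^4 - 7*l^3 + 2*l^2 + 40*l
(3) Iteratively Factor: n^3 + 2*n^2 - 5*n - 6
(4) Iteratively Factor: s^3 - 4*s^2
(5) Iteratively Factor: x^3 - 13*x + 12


(1) = (z + 1)*(z^2 + z - 6) = (z + 1)*(z + 3)*(z - 2)
(2) = (l - 5)*(l^3 - 2*l^2 - 8*l) = (l - 5)*(l - 4)*(l^2 + 2*l) = l*(l - 5)*(l - 4)*(l + 2)
(3) = (n + 1)*(n^2 + n - 6) = (n + 1)*(n + 3)*(n - 2)
(4) = (s)*(s^2 - 4*s) = s^2*(s - 4)
(5) = (x - 1)*(x^2 + x - 12) = (x - 1)*(x + 4)*(x - 3)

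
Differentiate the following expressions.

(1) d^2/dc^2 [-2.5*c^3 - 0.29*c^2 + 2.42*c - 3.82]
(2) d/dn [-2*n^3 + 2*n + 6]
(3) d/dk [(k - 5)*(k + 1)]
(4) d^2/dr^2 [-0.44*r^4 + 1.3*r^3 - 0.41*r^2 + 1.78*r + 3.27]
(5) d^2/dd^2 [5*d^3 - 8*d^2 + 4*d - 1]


(1) = -15.0*c - 0.58
(2) = 2 - 6*n^2
(3) = 2*k - 4
(4) = -5.28*r^2 + 7.8*r - 0.82
(5) = 30*d - 16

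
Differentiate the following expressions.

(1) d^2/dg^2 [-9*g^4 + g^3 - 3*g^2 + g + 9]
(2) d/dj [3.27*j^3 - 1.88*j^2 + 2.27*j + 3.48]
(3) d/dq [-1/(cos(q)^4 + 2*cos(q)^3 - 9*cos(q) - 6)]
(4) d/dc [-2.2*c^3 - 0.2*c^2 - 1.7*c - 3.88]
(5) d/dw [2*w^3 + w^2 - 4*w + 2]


(1) = -108*g^2 + 6*g - 6
(2) = 9.81*j^2 - 3.76*j + 2.27
(3) = (-4*cos(q)^3 - 6*cos(q)^2 + 9)*sin(q)/(cos(q)^4 + 2*cos(q)^3 - 9*cos(q) - 6)^2
(4) = -6.6*c^2 - 0.4*c - 1.7
(5) = 6*w^2 + 2*w - 4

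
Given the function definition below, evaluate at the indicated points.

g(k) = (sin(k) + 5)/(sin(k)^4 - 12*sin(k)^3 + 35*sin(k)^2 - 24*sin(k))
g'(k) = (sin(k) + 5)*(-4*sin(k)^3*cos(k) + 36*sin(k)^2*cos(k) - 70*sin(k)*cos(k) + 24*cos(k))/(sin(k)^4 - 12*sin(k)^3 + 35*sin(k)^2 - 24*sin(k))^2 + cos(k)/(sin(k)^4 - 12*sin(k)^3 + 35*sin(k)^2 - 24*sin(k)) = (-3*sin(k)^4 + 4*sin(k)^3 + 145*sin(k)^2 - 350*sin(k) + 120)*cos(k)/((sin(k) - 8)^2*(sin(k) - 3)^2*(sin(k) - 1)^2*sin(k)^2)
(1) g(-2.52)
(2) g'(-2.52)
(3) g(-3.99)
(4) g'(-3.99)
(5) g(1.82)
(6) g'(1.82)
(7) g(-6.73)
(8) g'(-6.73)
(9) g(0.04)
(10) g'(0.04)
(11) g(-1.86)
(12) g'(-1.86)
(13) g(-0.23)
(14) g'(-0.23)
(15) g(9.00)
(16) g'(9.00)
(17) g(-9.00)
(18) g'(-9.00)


(1) = 0.16
(2) = -0.38
(3) = -1.88
(4) = 4.26
(5) = -13.96
(6) = 110.70
(7) = 0.26
(8) = 0.84
(9) = -5.57
(10) = 129.74
(11) = 0.06
(12) = -0.04
(13) = 0.64
(14) = 3.65
(15) = -1.14
(16) = -0.02
(17) = 0.27
(18) = -0.94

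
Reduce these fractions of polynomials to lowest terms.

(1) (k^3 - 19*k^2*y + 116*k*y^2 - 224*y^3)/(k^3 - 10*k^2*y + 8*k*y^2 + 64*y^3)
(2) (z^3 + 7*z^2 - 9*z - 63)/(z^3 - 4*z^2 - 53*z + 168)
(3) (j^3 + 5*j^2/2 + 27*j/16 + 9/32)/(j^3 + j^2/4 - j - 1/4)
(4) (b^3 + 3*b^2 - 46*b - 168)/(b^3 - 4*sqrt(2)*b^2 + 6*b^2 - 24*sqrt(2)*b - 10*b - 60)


(1) = (k - 7*y)/(k + 2*y)
(2) = (z + 3)/(z - 8)
(3) = (8*j^2 + 18*j + 9)/(8*j^2 - 8)
(4) = (b^2 - 3*b - 28)/(b^2 - 4*sqrt(2)*b - 10)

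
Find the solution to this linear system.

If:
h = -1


Then:
h = -1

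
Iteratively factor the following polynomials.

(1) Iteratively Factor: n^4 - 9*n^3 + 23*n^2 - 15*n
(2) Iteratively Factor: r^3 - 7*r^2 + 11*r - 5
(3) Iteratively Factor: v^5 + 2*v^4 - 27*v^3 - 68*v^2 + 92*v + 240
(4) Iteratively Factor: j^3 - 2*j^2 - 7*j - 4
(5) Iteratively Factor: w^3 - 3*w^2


(1) = (n - 3)*(n^3 - 6*n^2 + 5*n) = (n - 3)*(n - 1)*(n^2 - 5*n) = n*(n - 3)*(n - 1)*(n - 5)
(2) = (r - 1)*(r^2 - 6*r + 5) = (r - 1)^2*(r - 5)
(3) = (v - 2)*(v^4 + 4*v^3 - 19*v^2 - 106*v - 120) = (v - 5)*(v - 2)*(v^3 + 9*v^2 + 26*v + 24) = (v - 5)*(v - 2)*(v + 4)*(v^2 + 5*v + 6) = (v - 5)*(v - 2)*(v + 2)*(v + 4)*(v + 3)
(4) = (j - 4)*(j^2 + 2*j + 1) = (j - 4)*(j + 1)*(j + 1)
(5) = (w)*(w^2 - 3*w) = w^2*(w - 3)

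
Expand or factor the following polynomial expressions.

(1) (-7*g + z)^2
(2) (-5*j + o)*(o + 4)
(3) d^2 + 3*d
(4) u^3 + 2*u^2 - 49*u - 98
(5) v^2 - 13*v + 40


(1) = 49*g^2 - 14*g*z + z^2
(2) = -5*j*o - 20*j + o^2 + 4*o
(3) = d*(d + 3)
(4) = (u - 7)*(u + 2)*(u + 7)
(5) = (v - 8)*(v - 5)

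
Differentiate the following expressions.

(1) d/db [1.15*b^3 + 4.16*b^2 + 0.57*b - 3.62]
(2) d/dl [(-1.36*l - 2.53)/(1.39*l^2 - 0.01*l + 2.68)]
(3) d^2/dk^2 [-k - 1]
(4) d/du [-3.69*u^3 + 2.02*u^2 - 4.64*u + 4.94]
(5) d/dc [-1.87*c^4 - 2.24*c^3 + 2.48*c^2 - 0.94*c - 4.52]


(1) = 3.45*b^2 + 8.32*b + 0.57
(2) = (1.8904*l^2 + 7.0334*l - 3.6701)/(1.9321*l^4 - 0.0278*l^3 + 7.4505*l^2 - 0.0536*l + 7.1824)
(3) = 0
(4) = -11.07*u^2 + 4.04*u - 4.64
(5) = -7.48*c^3 - 6.72*c^2 + 4.96*c - 0.94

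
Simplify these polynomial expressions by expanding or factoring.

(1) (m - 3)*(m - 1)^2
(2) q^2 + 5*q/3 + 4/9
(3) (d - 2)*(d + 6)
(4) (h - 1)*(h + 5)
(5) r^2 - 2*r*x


(1) = m^3 - 5*m^2 + 7*m - 3
(2) = (q + 1/3)*(q + 4/3)
(3) = d^2 + 4*d - 12
(4) = h^2 + 4*h - 5
(5) = r*(r - 2*x)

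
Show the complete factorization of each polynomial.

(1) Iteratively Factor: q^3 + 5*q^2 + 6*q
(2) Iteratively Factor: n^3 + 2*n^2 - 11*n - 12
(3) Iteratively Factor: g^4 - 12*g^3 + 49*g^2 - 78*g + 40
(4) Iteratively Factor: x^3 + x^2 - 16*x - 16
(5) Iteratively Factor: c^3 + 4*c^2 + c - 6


(1) = (q + 2)*(q^2 + 3*q) = (q + 2)*(q + 3)*(q)
(2) = (n - 3)*(n^2 + 5*n + 4) = (n - 3)*(n + 1)*(n + 4)
(3) = (g - 4)*(g^3 - 8*g^2 + 17*g - 10) = (g - 4)*(g - 1)*(g^2 - 7*g + 10) = (g - 5)*(g - 4)*(g - 1)*(g - 2)
(4) = (x + 1)*(x^2 - 16) = (x + 1)*(x + 4)*(x - 4)
(5) = (c + 3)*(c^2 + c - 2) = (c + 2)*(c + 3)*(c - 1)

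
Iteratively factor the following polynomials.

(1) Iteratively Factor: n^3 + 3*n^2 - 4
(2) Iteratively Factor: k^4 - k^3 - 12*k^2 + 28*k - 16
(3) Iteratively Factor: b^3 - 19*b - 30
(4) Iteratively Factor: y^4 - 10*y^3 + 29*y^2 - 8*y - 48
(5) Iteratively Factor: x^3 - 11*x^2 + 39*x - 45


(1) = (n + 2)*(n^2 + n - 2) = (n - 1)*(n + 2)*(n + 2)
(2) = (k - 2)*(k^3 + k^2 - 10*k + 8) = (k - 2)*(k + 4)*(k^2 - 3*k + 2) = (k - 2)*(k - 1)*(k + 4)*(k - 2)
(3) = (b - 5)*(b^2 + 5*b + 6) = (b - 5)*(b + 2)*(b + 3)
(4) = (y + 1)*(y^3 - 11*y^2 + 40*y - 48) = (y - 4)*(y + 1)*(y^2 - 7*y + 12) = (y - 4)*(y - 3)*(y + 1)*(y - 4)
(5) = (x - 3)*(x^2 - 8*x + 15) = (x - 5)*(x - 3)*(x - 3)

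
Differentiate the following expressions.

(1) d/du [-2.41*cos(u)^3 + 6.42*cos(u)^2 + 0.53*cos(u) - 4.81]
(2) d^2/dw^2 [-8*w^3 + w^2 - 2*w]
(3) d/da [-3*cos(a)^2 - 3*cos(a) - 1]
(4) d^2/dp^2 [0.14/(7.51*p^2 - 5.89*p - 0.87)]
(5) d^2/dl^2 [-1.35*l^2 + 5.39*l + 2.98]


(1) = (7.23*cos(u)^2 - 12.84*cos(u) - 0.53)*sin(u)
(2) = 2 - 48*w
(3) = 3*sin(a) + 3*sin(2*a)
(4) = (15.792028*p^2 - 12.385492*p - 0.14*(15.02*p - 5.89)*(30.04*p - 11.78) - 1.829436)/(-7.51*p^2 + 5.89*p + 0.87)^3
(5) = -2.70000000000000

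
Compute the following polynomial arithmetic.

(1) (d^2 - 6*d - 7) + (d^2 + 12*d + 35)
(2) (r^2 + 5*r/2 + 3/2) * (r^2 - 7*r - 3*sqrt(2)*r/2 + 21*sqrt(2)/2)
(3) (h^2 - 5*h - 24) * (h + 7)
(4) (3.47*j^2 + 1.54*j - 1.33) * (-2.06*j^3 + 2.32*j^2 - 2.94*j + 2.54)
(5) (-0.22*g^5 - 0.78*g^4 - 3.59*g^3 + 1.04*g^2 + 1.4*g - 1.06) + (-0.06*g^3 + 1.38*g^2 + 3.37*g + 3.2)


(1) = 2*d^2 + 6*d + 28
(2) = r^4 - 9*r^3/2 - 3*sqrt(2)*r^3/2 - 16*r^2 + 27*sqrt(2)*r^2/4 - 21*r/2 + 24*sqrt(2)*r + 63*sqrt(2)/4
(3) = h^3 + 2*h^2 - 59*h - 168
(4) = -7.1482*j^5 + 4.878*j^4 - 3.8892*j^3 + 1.2006*j^2 + 7.8218*j - 3.3782
(5) = -0.22*g^5 - 0.78*g^4 - 3.65*g^3 + 2.42*g^2 + 4.77*g + 2.14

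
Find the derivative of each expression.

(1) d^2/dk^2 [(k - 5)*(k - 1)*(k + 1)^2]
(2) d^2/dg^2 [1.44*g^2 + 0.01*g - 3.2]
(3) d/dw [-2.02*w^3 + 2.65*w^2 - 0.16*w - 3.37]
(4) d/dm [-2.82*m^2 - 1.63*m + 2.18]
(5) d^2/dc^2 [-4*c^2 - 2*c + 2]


(1) = 12*k^2 - 24*k - 12
(2) = 2.88000000000000
(3) = -6.06*w^2 + 5.3*w - 0.16
(4) = -5.64*m - 1.63
(5) = -8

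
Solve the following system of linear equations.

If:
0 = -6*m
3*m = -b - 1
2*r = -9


Then:
b = -1
m = 0
r = -9/2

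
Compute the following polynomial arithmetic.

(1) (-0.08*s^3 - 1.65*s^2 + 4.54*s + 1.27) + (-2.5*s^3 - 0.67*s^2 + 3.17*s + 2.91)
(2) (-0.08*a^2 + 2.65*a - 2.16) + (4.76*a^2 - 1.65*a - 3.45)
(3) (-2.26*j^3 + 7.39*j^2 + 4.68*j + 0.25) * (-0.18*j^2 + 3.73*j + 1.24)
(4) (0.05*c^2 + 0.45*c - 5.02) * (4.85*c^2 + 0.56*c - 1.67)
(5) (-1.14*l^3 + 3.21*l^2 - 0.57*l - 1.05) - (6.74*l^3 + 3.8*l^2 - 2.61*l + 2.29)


(1) = -2.58*s^3 - 2.32*s^2 + 7.71*s + 4.18
(2) = 4.68*a^2 + 1.0*a - 5.61
(3) = 0.4068*j^5 - 9.76*j^4 + 23.9199*j^3 + 26.575*j^2 + 6.7357*j + 0.31
(4) = 0.2425*c^4 + 2.2105*c^3 - 24.1785*c^2 - 3.5627*c + 8.3834
(5) = -7.88*l^3 - 0.59*l^2 + 2.04*l - 3.34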